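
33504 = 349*96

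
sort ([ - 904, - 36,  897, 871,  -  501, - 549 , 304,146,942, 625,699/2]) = [ - 904, - 549,-501, - 36, 146,304,699/2,625,871, 897, 942]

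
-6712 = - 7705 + 993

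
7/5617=7/5617 = 0.00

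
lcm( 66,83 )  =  5478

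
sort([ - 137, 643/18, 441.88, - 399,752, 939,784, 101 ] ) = [ - 399, - 137, 643/18,101,441.88, 752, 784 , 939] 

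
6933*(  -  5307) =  - 36793431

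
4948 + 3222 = 8170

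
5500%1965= 1570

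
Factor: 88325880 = 2^3*3^1*5^1*17^1 * 29^1*1493^1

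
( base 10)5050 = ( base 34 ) 4CI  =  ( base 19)dif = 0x13BA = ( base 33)4L1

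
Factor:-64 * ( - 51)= 3264 = 2^6*3^1*17^1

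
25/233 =25/233 =0.11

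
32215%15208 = 1799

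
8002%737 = 632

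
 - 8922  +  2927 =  - 5995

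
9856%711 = 613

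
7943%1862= 495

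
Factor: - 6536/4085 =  - 8/5  =  - 2^3*5^(- 1) 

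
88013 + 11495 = 99508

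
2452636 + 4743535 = 7196171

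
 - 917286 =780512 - 1697798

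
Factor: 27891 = 3^3  *  1033^1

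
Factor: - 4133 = - 4133^1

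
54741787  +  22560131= 77301918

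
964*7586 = 7312904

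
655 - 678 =- 23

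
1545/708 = 515/236 = 2.18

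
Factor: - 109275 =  - 3^1*5^2*31^1*47^1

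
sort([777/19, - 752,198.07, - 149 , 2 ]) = [ - 752,-149,2, 777/19,198.07]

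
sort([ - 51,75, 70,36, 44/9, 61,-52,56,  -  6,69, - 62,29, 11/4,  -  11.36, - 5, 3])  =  [ - 62,-52, -51,-11.36, - 6, - 5 , 11/4,3, 44/9, 29,36,56, 61,  69, 70, 75 ]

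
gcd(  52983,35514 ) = 9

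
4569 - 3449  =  1120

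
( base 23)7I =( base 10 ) 179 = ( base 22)83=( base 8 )263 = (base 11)153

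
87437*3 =262311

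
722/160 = 361/80 = 4.51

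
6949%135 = 64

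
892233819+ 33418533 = 925652352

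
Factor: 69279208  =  2^3*79^1*  109619^1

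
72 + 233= 305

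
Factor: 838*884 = 2^3*13^1*17^1*419^1 = 740792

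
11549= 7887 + 3662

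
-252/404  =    -  63/101 = - 0.62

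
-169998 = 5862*( -29 ) 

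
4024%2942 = 1082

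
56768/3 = 18922 + 2/3 =18922.67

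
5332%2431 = 470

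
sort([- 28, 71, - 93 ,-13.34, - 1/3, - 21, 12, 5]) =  [- 93, - 28, - 21,-13.34 , - 1/3, 5, 12,71 ] 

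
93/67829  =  93/67829 = 0.00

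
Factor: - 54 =-2^1*3^3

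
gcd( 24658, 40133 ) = 1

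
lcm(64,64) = 64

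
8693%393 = 47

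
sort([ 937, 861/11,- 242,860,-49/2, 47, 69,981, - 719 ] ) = [ - 719,  -  242, - 49/2, 47, 69, 861/11,860, 937, 981]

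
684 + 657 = 1341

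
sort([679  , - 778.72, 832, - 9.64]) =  [ - 778.72, - 9.64,679, 832]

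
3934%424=118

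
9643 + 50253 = 59896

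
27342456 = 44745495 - 17403039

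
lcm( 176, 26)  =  2288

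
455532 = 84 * 5423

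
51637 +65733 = 117370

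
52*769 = 39988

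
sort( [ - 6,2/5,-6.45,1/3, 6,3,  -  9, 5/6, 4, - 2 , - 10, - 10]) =[ - 10,-10, - 9,-6.45, - 6,-2, 1/3,2/5,5/6 , 3, 4, 6] 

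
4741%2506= 2235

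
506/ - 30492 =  - 1 + 1363/1386= -0.02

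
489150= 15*32610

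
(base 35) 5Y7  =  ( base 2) 1110010011010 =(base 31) 7J6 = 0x1C9A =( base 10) 7322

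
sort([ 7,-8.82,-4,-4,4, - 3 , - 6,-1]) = [ - 8.82,  -  6,-4 , - 4,-3, - 1,4,7 ] 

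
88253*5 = 441265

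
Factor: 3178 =2^1*7^1  *227^1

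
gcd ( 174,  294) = 6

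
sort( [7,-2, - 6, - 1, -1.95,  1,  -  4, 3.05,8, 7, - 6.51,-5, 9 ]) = [  -  6.51,- 6, - 5, - 4,-2 ,-1.95,-1,1, 3.05 , 7, 7, 8, 9]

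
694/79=694/79= 8.78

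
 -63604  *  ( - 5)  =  318020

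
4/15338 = 2/7669 =0.00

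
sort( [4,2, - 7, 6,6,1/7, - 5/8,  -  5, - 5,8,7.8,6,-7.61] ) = [ - 7.61 , -7, - 5, - 5, - 5/8,1/7, 2,4,6, 6,6,7.8,8]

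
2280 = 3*760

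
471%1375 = 471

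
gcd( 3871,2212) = 553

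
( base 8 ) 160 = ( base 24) 4g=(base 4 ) 1300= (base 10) 112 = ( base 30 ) 3M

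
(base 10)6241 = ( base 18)114D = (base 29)7C6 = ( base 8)14141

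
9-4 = 5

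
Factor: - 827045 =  - 5^1  *251^1*659^1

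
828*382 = 316296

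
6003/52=115 + 23/52 = 115.44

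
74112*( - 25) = -1852800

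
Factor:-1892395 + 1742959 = - 2^2*3^2*7^1*593^1 = - 149436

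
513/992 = 513/992 = 0.52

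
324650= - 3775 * ( - 86)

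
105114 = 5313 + 99801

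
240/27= 8 + 8/9= 8.89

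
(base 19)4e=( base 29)33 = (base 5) 330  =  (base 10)90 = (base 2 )1011010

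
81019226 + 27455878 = 108475104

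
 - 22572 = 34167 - 56739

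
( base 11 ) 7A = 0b1010111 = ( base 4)1113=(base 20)47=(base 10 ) 87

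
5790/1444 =2895/722=4.01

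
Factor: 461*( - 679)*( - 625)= 5^4*7^1*97^1*461^1 = 195636875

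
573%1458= 573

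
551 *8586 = 4730886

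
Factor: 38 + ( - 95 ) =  - 3^1*19^1 = - 57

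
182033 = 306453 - 124420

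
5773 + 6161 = 11934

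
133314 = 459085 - 325771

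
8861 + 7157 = 16018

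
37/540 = 37/540 = 0.07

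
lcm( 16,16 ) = 16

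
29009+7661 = 36670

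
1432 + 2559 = 3991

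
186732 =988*189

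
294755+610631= 905386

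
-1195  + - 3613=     -  4808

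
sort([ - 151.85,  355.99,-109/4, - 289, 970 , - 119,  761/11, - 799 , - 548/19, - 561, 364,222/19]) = [ - 799, - 561 , - 289, - 151.85, - 119, - 548/19, - 109/4,222/19,761/11,  355.99,364, 970]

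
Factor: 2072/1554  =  4/3 = 2^2*3^(-1) 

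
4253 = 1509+2744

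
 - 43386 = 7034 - 50420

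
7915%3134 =1647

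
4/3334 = 2/1667 = 0.00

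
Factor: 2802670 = 2^1*5^1 *13^1*21559^1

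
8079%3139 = 1801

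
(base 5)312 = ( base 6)214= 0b1010010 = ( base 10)82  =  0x52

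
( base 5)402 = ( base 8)146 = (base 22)4E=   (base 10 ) 102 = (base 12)86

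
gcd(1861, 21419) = 1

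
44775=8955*5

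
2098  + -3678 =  - 1580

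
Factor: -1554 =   -  2^1* 3^1*7^1*37^1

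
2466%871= 724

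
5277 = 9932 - 4655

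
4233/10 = 4233/10 = 423.30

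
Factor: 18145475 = 5^2  *19^1*38201^1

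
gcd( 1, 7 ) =1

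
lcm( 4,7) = 28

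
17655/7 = 2522 + 1/7 = 2522.14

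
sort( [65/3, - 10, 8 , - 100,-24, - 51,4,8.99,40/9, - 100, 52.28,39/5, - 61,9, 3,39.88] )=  [-100, - 100, - 61, - 51, - 24 , - 10, 3,4,40/9,39/5, 8,8.99,9,65/3,39.88,52.28 ] 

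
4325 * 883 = 3818975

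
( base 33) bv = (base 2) 110001010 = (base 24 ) GA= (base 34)BK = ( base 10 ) 394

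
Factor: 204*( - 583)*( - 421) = 50070372 = 2^2*3^1 *11^1*17^1*53^1 * 421^1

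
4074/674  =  6 + 15/337 = 6.04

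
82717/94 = 82717/94 = 879.97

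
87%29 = 0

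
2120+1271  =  3391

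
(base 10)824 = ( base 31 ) QI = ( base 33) ow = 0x338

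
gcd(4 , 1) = 1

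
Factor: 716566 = 2^1*19^1*109^1*173^1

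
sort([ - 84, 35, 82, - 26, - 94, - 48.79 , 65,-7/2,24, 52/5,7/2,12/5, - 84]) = [ -94,- 84, - 84, - 48.79, - 26, - 7/2,12/5,7/2,52/5 , 24, 35,65,  82 ] 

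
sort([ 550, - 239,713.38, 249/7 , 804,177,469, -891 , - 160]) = [ - 891,- 239, - 160,249/7, 177,469,550,713.38 , 804 ] 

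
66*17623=1163118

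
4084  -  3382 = 702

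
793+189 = 982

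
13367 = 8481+4886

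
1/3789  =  1/3789 = 0.00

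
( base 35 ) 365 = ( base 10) 3890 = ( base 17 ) D7E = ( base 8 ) 7462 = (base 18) C02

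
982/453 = 2 + 76/453 = 2.17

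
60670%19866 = 1072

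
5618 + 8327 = 13945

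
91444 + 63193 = 154637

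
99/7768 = 99/7768 =0.01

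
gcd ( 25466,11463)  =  1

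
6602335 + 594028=7196363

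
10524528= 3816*2758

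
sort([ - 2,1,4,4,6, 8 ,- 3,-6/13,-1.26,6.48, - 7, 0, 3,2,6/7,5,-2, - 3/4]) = [ - 7,  -  3, - 2, - 2, -1.26,-3/4, - 6/13,0,6/7,1, 2,3, 4,4,5, 6,6.48, 8]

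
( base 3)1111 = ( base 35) 15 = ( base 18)24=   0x28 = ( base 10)40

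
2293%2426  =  2293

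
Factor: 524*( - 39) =  -  2^2*3^1*13^1 * 131^1 = - 20436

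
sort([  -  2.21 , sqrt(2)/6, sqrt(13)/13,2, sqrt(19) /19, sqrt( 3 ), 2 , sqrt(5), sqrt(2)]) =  [ - 2.21, sqrt(19)/19, sqrt(2)/6 , sqrt ( 13) /13,  sqrt(2), sqrt(3),  2,2, sqrt(5) ]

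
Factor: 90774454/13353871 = 2^1*2467^( - 1 )*5413^(-1 )*6067^1*7481^1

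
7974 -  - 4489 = 12463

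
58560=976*60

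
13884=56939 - 43055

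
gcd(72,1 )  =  1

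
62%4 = 2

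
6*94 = 564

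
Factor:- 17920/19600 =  - 2^5*5^( - 1)*7^( - 1) = - 32/35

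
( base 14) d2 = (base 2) 10111000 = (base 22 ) 88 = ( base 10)184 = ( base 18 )A4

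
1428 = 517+911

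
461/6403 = 461/6403 = 0.07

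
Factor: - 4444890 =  - 2^1*3^1 * 5^1*229^1 *647^1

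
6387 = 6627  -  240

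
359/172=2 + 15/172 = 2.09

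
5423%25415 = 5423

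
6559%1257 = 274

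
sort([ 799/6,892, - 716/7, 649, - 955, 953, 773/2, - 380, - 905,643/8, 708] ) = [ - 955, - 905, - 380,-716/7,  643/8,  799/6, 773/2, 649, 708, 892, 953 ]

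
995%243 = 23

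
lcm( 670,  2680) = 2680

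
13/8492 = 13/8492=0.00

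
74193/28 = 10599/4 = 2649.75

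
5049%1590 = 279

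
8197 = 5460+2737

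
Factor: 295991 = 347^1*853^1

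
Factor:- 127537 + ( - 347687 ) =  - 2^3*3^1*19801^1= - 475224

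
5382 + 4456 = 9838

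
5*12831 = 64155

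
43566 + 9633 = 53199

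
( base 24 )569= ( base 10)3033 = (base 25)4l8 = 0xBD9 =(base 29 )3HH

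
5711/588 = 9 + 419/588=9.71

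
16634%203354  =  16634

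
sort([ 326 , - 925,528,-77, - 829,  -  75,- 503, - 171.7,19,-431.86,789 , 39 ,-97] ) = [-925, - 829, - 503, -431.86 , - 171.7, - 97,-77,-75,19 , 39,326,528,789]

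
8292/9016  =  2073/2254 = 0.92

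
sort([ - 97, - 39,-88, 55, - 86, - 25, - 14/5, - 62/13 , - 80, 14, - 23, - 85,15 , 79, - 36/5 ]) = [ -97 , - 88, - 86, - 85 ,  -  80, - 39, -25 ,-23, - 36/5, - 62/13, - 14/5 , 14 , 15,  55, 79]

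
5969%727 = 153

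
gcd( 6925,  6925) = 6925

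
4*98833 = 395332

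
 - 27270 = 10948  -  38218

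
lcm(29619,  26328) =236952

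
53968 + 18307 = 72275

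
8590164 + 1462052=10052216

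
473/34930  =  473/34930= 0.01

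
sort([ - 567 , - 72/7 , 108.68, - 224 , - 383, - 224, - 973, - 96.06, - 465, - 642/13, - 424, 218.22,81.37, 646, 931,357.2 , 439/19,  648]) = [ - 973 , - 567,  -  465, - 424, - 383 ,  -  224,-224, - 96.06,  -  642/13, - 72/7,439/19,81.37 , 108.68,  218.22, 357.2, 646,648,931]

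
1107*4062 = 4496634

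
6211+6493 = 12704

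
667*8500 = 5669500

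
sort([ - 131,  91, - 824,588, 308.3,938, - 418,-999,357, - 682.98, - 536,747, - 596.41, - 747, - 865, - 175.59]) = [ - 999, - 865, - 824, -747, -682.98, - 596.41, - 536, - 418, - 175.59,-131,  91, 308.3, 357 , 588,747,938] 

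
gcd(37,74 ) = 37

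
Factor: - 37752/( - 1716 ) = 2^1*11^1 = 22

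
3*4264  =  12792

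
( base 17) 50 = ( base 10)85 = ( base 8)125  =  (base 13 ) 67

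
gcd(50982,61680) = 6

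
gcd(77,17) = 1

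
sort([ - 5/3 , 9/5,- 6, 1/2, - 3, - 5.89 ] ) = [ - 6, -5.89,- 3, - 5/3,1/2,9/5 ]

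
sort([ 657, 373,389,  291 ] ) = [291, 373,389,657 ]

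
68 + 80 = 148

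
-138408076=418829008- 557237084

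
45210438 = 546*82803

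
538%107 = 3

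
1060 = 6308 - 5248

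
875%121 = 28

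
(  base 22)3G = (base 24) 3A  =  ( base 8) 122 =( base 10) 82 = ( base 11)75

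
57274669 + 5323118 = 62597787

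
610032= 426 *1432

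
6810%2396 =2018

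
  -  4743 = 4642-9385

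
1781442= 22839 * 78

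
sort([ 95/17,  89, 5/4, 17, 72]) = [ 5/4, 95/17,17,72,89]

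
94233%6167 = 1728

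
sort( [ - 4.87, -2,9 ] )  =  [ - 4.87, - 2, 9]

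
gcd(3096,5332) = 172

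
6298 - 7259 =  - 961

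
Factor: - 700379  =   - 29^1*24151^1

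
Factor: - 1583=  - 1583^1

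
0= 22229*0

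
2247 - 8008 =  - 5761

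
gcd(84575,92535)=995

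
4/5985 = 4/5985= 0.00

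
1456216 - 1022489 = 433727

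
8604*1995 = 17164980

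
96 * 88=8448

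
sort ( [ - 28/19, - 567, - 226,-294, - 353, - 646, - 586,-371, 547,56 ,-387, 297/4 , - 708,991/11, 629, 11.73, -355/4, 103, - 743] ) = [- 743, - 708, - 646, -586, - 567, - 387, - 371 , - 353,  -  294, -226,-355/4, -28/19, 11.73,56, 297/4, 991/11,103, 547, 629 ]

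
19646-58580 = -38934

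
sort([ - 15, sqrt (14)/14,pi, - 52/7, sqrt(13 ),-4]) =[-15,-52/7, - 4, sqrt(14 ) /14 , pi,sqrt(13)]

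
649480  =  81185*8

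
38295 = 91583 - 53288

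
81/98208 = 9/10912  =  0.00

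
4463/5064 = 4463/5064 = 0.88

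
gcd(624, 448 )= 16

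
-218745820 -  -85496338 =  - 133249482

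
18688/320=292/5= 58.40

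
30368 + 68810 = 99178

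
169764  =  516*329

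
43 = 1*43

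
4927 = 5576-649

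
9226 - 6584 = 2642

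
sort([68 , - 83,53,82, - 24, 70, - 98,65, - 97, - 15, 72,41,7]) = [- 98,-97  , - 83, - 24, - 15,  7, 41,53,65, 68,70,72 , 82]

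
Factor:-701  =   - 701^1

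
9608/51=188+20/51 = 188.39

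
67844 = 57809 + 10035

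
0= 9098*0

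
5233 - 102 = 5131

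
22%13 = 9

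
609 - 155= 454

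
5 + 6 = 11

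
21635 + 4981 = 26616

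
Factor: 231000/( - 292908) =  - 2^1*5^3*317^( - 1) = - 250/317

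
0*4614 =0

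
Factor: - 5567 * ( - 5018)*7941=2^1*3^1 * 13^1*19^1*193^1* 293^1*2647^1 =221833470846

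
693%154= 77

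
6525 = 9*725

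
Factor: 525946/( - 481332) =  - 262973/240666 = - 2^ ( - 1 )*3^ ( - 1 ) * 17^1*31^1*499^1 *40111^( - 1 ) 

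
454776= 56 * 8121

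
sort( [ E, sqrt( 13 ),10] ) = [ E,sqrt( 13 ), 10]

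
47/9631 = 47/9631 = 0.00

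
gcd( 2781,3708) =927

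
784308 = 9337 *84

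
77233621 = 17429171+59804450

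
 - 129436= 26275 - 155711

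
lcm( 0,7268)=0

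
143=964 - 821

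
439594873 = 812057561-372462688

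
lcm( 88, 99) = 792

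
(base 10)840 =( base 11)6a4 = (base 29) SS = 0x348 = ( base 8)1510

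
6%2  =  0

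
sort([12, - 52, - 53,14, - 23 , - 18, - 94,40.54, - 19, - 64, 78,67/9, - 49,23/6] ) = [ - 94, - 64, - 53, - 52, - 49, - 23, - 19, - 18,  23/6,67/9,12, 14, 40.54,78 ] 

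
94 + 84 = 178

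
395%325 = 70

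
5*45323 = 226615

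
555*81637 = 45308535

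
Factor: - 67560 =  - 2^3*3^1 * 5^1*563^1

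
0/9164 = 0 = 0.00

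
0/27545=0 =0.00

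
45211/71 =45211/71 = 636.77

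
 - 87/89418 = - 29/29806 = - 0.00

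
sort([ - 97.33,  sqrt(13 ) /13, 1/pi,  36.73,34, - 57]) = [  -  97.33, - 57,  sqrt(13 ) /13 , 1/pi, 34,36.73 ]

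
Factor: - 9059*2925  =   - 26497575 = -  3^2 *5^2*13^1*9059^1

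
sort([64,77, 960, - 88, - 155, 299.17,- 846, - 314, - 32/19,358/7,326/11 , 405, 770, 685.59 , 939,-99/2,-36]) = [ - 846, - 314, - 155, - 88, - 99/2, - 36,  -  32/19,326/11, 358/7,64,77,299.17,405, 685.59, 770, 939,960]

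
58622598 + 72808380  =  131430978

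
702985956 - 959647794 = -256661838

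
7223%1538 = 1071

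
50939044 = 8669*5876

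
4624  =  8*578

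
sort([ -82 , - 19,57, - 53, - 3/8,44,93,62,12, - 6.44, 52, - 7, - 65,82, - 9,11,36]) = [-82, - 65, - 53, - 19 , - 9, - 7, - 6.44, - 3/8,  11,12,36, 44,52,  57,62, 82,93] 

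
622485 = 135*4611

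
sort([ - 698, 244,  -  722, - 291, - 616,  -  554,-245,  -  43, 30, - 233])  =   [ - 722, - 698,-616,-554, - 291, - 245, - 233, - 43, 30, 244 ]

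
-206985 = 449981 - 656966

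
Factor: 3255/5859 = 5/9  =  3^( - 2 )*5^1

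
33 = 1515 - 1482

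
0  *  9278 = 0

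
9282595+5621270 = 14903865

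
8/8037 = 8/8037 = 0.00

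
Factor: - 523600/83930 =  - 680/109 = -2^3 * 5^1 * 17^1*109^(-1) 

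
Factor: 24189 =3^1 *11^1*733^1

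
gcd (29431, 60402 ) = 1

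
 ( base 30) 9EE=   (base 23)g31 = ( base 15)27de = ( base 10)8534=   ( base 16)2156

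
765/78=9  +  21/26 = 9.81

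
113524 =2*56762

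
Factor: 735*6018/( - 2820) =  - 147441/94 =- 2^(  -  1 )*3^1*7^2*17^1*47^( - 1 )*59^1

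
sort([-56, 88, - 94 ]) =[ - 94 ,-56,  88 ] 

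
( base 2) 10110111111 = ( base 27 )20d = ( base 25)28l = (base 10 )1471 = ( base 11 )1118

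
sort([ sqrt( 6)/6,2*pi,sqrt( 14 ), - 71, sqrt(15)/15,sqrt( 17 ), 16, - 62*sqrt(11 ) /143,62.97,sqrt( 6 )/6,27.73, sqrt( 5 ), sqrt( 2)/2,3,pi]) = [ - 71, - 62*sqrt(11 )/143  ,  sqrt( 15 )/15,sqrt( 6 ) /6, sqrt( 6)/6,sqrt(2 )/2,sqrt( 5 ), 3,pi,sqrt( 14),sqrt( 17)  ,  2*pi, 16 , 27.73,  62.97]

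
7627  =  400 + 7227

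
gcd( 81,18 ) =9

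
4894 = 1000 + 3894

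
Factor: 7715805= 3^1 * 5^1 * 19^1 * 27073^1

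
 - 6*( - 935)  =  5610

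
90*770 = 69300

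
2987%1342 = 303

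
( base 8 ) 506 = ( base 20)G6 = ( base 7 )644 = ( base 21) fb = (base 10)326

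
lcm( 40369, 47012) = 3713948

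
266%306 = 266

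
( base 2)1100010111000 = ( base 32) 65O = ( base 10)6328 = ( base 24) ANG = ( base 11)4833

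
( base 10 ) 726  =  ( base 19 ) 204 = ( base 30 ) O6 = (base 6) 3210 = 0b1011010110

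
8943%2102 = 535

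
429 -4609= -4180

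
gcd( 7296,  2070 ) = 6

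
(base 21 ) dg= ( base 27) AJ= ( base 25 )be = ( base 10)289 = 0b100100001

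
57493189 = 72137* 797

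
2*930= 1860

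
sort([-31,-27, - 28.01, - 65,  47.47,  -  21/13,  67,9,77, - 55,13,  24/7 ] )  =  [ - 65,-55, - 31 , - 28.01,  -  27, - 21/13, 24/7  ,  9,13, 47.47, 67,  77 ]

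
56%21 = 14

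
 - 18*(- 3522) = 63396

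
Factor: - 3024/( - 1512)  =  2^1 = 2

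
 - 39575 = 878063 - 917638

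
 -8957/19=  - 8957/19 = -471.42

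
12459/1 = 12459 = 12459.00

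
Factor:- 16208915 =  - 5^1*3241783^1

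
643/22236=643/22236  =  0.03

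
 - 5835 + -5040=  - 10875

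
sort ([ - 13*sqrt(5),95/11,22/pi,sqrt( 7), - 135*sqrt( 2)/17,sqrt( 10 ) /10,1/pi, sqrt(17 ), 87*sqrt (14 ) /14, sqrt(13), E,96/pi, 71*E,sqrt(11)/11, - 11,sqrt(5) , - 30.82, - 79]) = [-79, - 30.82 , - 13*sqrt ( 5 ) ,- 135 * sqrt( 2)/17, - 11,sqrt( 11)/11, sqrt( 10)/10 , 1/pi,sqrt(5),sqrt(7),  E,sqrt( 13),sqrt( 17),22/pi, 95/11,87 * sqrt( 14)/14,96/pi,71*E ]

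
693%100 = 93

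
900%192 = 132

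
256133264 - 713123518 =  - 456990254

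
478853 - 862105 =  - 383252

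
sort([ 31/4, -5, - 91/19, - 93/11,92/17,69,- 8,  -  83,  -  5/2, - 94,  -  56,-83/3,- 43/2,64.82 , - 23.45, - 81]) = [ - 94, - 83, - 81, - 56, - 83/3, - 23.45, - 43/2,-93/11, - 8, - 5,-91/19, - 5/2,92/17, 31/4,64.82,69 ]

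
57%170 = 57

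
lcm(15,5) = 15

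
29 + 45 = 74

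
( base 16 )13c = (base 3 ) 102201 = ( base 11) 268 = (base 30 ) AG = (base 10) 316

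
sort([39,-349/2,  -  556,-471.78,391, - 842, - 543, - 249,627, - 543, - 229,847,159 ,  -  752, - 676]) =[ - 842  , - 752, - 676, - 556, - 543, - 543, - 471.78, - 249, - 229, - 349/2 , 39,  159,  391,627,847 ]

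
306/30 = 51/5 = 10.20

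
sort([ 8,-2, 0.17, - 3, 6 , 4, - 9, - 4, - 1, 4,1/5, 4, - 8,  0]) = [  -  9,-8, - 4, - 3 , - 2, - 1, 0,0.17, 1/5,4,4, 4, 6, 8 ] 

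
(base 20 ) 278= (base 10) 948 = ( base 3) 1022010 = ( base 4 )32310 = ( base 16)3b4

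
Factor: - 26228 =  - 2^2 * 79^1*83^1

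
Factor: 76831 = 76831^1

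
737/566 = 1 + 171/566 = 1.30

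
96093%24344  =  23061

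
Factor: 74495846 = 2^1 * 19^1*47^1*53^1*787^1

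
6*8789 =52734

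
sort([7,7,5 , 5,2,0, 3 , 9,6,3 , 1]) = [ 0, 1, 2,3, 3,5,5,6, 7 , 7 , 9 ] 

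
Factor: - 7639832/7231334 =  - 2^2*11^( -1)*41^ (-1 )*8017^ ( - 1)  *  954979^1 =- 3819916/3615667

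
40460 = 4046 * 10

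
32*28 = 896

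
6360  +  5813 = 12173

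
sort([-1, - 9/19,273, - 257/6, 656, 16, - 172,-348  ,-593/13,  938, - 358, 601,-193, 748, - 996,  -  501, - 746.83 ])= [ -996,-746.83,-501,-358,-348,-193,-172,-593/13,-257/6,-1, - 9/19, 16, 273,  601, 656,  748,938 ] 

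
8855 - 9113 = -258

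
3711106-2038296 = 1672810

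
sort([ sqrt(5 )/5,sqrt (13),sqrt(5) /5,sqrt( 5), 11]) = [sqrt( 5 ) /5, sqrt (5) /5,sqrt(5) , sqrt(13), 11]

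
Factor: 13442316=2^2*3^1*43^1 *109^1*239^1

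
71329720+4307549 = 75637269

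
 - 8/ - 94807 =8/94807 = 0.00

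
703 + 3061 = 3764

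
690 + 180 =870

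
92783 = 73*1271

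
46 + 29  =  75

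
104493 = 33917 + 70576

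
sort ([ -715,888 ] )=[ - 715, 888]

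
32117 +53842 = 85959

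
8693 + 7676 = 16369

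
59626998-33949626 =25677372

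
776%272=232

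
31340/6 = 15670/3  =  5223.33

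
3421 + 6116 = 9537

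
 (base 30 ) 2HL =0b100100011011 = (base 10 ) 2331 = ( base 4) 210123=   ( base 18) 739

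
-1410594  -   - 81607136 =80196542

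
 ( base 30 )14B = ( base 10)1031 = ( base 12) 71B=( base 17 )39b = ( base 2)10000000111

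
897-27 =870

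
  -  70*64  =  -4480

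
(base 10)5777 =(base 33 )5A2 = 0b1011010010001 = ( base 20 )e8h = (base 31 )60B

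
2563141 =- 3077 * ( - 833 ) 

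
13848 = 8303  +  5545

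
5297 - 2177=3120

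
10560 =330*32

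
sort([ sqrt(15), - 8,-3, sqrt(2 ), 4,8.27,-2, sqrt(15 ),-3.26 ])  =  [-8, - 3.26, - 3,-2, sqrt ( 2),sqrt(15), sqrt(15), 4, 8.27]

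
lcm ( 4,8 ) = 8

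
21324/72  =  1777/6 = 296.17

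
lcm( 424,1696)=1696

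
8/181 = 8/181 =0.04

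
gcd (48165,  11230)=5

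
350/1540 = 5/22 =0.23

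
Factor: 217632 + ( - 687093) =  - 3^1*156487^1  =  - 469461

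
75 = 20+55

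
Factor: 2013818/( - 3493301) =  - 2^1*7^(  -  1)*29^1*79^ ( - 1)*6317^( - 1 )*34721^1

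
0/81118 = 0=0.00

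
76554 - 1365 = 75189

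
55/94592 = 55/94592 = 0.00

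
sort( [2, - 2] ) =[ - 2 , 2]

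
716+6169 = 6885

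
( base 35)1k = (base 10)55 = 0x37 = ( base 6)131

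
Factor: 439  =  439^1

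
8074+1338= 9412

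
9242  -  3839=5403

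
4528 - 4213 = 315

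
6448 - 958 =5490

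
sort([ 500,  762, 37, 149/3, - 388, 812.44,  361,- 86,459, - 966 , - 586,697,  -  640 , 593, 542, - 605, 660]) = [  -  966, - 640, - 605,  -  586, - 388, - 86, 37,  149/3, 361, 459 , 500,542 , 593,660,697,762  ,  812.44 ]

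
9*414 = 3726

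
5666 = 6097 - 431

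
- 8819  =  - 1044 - 7775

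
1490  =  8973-7483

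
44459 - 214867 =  - 170408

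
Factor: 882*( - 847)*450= - 2^2* 3^4*5^2 * 7^3*11^2 =- 336174300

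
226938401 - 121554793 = 105383608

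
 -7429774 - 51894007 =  - 59323781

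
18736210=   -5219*( - 3590) 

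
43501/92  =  43501/92  =  472.84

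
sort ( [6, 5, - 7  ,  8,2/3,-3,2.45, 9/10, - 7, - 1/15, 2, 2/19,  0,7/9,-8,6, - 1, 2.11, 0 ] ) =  [ - 8, - 7, - 7, - 3  , - 1, - 1/15, 0,0, 2/19,  2/3, 7/9, 9/10, 2,2.11, 2.45, 5, 6,6, 8]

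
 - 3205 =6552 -9757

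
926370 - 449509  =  476861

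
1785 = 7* 255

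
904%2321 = 904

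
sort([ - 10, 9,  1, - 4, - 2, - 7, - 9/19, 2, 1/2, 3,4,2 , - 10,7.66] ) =[ - 10,-10, - 7, - 4, - 2, - 9/19,1/2, 1, 2, 2,3, 4  ,  7.66,9]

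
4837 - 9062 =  - 4225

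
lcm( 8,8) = 8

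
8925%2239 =2208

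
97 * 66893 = 6488621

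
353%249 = 104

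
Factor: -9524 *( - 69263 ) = 2^2*2381^1*69263^1 =659660812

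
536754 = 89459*6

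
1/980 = 1/980 = 0.00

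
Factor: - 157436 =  - 2^2 *39359^1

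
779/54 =779/54=14.43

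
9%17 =9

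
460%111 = 16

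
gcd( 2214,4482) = 54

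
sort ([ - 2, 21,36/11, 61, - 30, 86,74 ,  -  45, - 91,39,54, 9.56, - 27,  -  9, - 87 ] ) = [ - 91, - 87, - 45 , - 30, - 27, - 9,-2,36/11,9.56, 21 , 39,54,61,  74,86 ]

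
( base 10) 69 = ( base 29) 2b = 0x45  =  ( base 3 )2120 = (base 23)30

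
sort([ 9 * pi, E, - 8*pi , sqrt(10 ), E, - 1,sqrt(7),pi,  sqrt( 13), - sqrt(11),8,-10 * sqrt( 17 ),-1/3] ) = [  -  10 *sqrt( 17 ), - 8*pi,-sqrt(11), - 1, - 1/3, sqrt( 7),E, E,  pi,sqrt( 10 ) , sqrt(13 ), 8,9*pi]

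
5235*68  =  355980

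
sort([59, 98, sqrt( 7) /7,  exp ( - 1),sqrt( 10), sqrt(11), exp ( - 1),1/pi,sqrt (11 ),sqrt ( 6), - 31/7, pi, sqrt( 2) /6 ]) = [ - 31/7, sqrt( 2)/6, 1/pi,exp( -1),exp( - 1 ),sqrt( 7)/7,sqrt ( 6),pi , sqrt(10),sqrt( 11), sqrt( 11),59,98 ]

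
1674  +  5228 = 6902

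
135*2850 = 384750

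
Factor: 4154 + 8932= 2^1*3^2 * 727^1 = 13086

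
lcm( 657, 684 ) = 49932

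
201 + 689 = 890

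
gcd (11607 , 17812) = 73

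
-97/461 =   -  1+364/461 = -0.21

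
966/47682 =161/7947 = 0.02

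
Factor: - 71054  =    -  2^1*35527^1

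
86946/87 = 999 + 11/29 = 999.38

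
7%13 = 7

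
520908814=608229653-87320839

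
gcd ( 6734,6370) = 182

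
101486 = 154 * 659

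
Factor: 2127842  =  2^1*1063921^1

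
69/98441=69/98441 = 0.00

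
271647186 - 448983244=-177336058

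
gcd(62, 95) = 1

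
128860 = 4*32215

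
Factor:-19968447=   -  3^1*107^1*62207^1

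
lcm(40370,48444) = 242220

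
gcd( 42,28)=14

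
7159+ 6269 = 13428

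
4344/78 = 724/13 = 55.69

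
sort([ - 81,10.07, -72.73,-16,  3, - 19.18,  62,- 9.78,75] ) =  [ - 81, - 72.73, - 19.18, - 16,- 9.78, 3, 10.07, 62,  75 ]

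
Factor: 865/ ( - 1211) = -5/7 = -5^1*7^(-1) 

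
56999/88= 56999/88 = 647.72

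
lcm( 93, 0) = 0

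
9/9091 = 9/9091 = 0.00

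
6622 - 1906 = 4716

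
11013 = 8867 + 2146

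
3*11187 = 33561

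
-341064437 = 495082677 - 836147114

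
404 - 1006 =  - 602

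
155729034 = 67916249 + 87812785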